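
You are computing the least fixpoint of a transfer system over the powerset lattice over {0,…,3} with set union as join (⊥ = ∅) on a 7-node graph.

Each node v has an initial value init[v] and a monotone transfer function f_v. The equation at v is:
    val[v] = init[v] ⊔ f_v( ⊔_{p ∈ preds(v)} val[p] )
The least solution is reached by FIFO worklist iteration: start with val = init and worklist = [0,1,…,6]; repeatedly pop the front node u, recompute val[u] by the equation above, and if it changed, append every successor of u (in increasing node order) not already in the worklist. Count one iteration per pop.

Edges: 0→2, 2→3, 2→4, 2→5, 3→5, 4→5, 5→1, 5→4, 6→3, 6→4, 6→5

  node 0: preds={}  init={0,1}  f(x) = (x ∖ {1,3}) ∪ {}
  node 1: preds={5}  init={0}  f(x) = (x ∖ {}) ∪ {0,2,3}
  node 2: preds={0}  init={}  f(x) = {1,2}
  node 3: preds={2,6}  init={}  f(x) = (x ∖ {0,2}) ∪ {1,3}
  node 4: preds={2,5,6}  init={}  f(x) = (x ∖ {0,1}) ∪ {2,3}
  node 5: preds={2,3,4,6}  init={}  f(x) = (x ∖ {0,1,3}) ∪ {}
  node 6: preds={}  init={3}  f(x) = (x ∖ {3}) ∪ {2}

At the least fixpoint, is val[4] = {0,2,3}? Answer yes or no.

no

Worklist (11 pops):
  #1 pop 0: in={} → {0,1} (no change)
  #2 pop 1: in={} → {0,2,3} (was {0}); enqueue []
  #3 pop 2: in={0,1} → {1,2} (was {}); enqueue []
  #4 pop 3: in={1,2,3} → {1,3} (was {}); enqueue []
  #5 pop 4: in={1,2,3} → {2,3} (was {}); enqueue []
  #6 pop 5: in={1,2,3} → {2} (was {}); enqueue [1,4]
  #7 pop 6: in={} → {2,3} (was {3}); enqueue [3,5]
  #8 pop 1: in={2} → {0,2,3} (no change)
  #9 pop 4: in={1,2,3} → {2,3} (no change)
  #10 pop 3: in={1,2,3} → {1,3} (no change)
  #11 pop 5: in={1,2,3} → {2} (no change)

Fixpoint:
  val[0] = {0,1}
  val[1] = {0,2,3}
  val[2] = {1,2}
  val[3] = {1,3}
  val[4] = {2,3}
  val[5] = {2}
  val[6] = {2,3}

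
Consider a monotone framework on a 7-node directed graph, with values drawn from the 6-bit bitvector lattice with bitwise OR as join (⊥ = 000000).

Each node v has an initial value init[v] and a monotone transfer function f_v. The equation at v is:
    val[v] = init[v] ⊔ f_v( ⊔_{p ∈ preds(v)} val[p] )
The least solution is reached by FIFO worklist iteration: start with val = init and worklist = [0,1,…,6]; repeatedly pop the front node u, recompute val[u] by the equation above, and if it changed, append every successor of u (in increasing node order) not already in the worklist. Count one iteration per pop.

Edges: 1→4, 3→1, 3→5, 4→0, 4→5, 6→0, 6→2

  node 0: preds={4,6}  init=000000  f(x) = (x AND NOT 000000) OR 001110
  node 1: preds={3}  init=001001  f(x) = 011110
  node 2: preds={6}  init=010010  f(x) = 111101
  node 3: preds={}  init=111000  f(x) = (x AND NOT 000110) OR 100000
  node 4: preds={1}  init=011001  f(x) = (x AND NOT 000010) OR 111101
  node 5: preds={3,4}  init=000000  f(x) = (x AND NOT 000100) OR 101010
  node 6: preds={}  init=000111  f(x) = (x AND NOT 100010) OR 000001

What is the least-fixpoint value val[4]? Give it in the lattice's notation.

111101

Worklist (8 pops):
  #1 pop 0: in=011111 → 011111 (was 000000); enqueue []
  #2 pop 1: in=111000 → 011111 (was 001001); enqueue []
  #3 pop 2: in=000111 → 111111 (was 010010); enqueue []
  #4 pop 3: in=000000 → 111000 (no change)
  #5 pop 4: in=011111 → 111101 (was 011001); enqueue [0]
  #6 pop 5: in=111101 → 111011 (was 000000); enqueue []
  #7 pop 6: in=000000 → 000111 (no change)
  #8 pop 0: in=111111 → 111111 (was 011111); enqueue []

Fixpoint:
  val[0] = 111111
  val[1] = 011111
  val[2] = 111111
  val[3] = 111000
  val[4] = 111101
  val[5] = 111011
  val[6] = 000111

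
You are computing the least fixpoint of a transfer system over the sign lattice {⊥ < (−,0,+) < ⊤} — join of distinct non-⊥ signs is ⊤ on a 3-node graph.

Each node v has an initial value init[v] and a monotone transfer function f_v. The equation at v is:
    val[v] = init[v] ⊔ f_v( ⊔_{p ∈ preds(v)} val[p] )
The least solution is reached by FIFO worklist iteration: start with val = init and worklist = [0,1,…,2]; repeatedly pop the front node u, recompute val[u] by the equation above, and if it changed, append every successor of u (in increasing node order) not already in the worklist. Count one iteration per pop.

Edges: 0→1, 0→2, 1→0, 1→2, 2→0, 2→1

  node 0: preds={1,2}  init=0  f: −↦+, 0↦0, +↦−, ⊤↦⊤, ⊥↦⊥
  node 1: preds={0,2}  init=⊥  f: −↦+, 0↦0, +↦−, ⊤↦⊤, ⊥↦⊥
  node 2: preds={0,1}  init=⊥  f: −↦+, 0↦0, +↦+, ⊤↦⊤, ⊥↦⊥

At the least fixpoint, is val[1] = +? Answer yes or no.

Iteration log — 5 steps:
  step 1. node 0  ⊔preds=⊥  new=0  stable
  step 2. node 1  ⊔preds=0  new=0  old=⊥  +wl: 0
  step 3. node 2  ⊔preds=0  new=0  old=⊥  +wl: 1
  step 4. node 0  ⊔preds=0  new=0  stable
  step 5. node 1  ⊔preds=0  new=0  stable

Least fixpoint reached:
  node 0: 0
  node 1: 0
  node 2: 0

no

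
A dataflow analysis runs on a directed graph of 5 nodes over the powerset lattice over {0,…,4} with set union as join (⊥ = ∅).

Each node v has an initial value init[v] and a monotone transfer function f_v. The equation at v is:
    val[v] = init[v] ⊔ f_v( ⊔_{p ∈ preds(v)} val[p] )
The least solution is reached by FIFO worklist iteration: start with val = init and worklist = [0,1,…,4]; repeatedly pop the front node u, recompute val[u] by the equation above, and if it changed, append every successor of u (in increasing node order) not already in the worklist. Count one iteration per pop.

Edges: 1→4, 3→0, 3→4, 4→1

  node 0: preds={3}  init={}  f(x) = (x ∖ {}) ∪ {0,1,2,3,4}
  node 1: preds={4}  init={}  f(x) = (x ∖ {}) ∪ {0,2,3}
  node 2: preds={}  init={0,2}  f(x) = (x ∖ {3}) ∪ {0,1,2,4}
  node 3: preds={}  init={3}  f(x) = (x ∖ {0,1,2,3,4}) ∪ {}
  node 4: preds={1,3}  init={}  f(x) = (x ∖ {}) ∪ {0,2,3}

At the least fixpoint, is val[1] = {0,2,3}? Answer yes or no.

Worklist (6 pops):
  #1 pop 0: in={3} → {0,1,2,3,4} (was {}); enqueue []
  #2 pop 1: in={} → {0,2,3} (was {}); enqueue []
  #3 pop 2: in={} → {0,1,2,4} (was {0,2}); enqueue []
  #4 pop 3: in={} → {3} (no change)
  #5 pop 4: in={0,2,3} → {0,2,3} (was {}); enqueue [1]
  #6 pop 1: in={0,2,3} → {0,2,3} (no change)

Fixpoint:
  val[0] = {0,1,2,3,4}
  val[1] = {0,2,3}
  val[2] = {0,1,2,4}
  val[3] = {3}
  val[4] = {0,2,3}

yes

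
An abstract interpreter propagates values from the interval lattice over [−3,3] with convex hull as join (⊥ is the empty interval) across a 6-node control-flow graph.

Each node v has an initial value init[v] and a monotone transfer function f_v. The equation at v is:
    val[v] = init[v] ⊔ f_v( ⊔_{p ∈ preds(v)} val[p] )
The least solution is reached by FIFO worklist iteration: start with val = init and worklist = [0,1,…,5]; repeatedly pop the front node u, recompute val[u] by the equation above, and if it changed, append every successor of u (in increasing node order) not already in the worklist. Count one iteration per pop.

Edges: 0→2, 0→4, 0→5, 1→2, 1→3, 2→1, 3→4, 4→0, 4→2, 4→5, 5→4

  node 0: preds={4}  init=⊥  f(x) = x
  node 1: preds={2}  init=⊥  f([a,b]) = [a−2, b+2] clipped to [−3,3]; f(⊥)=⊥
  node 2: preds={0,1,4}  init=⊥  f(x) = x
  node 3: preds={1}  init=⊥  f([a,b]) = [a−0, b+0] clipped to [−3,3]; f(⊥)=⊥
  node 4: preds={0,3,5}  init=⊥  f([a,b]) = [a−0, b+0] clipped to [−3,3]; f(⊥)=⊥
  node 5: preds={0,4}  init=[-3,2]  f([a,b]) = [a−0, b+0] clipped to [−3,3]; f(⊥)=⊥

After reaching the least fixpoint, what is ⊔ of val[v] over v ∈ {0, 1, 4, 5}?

[-3,3]

Trace (19 dequeues):
  [1] u=0 | in ⊥ | out ⊥ | ==
  [2] u=1 | in ⊥ | out ⊥ | ==
  [3] u=2 | in ⊥ | out ⊥ | ==
  [4] u=3 | in ⊥ | out ⊥ | ==
  [5] u=4 | in [-3,2] | out [-3,2] | prev ⊥ | push {0,2}
  [6] u=5 | in [-3,2] | out [-3,2] | ==
  [7] u=0 | in [-3,2] | out [-3,2] | prev ⊥ | push {4,5}
  [8] u=2 | in [-3,2] | out [-3,2] | prev ⊥ | push {1}
  [9] u=4 | in [-3,2] | out [-3,2] | ==
  [10] u=5 | in [-3,2] | out [-3,2] | ==
  [11] u=1 | in [-3,2] | out [-3,3] | prev ⊥ | push {2,3}
  [12] u=2 | in [-3,3] | out [-3,3] | prev [-3,2] | push {1}
  [13] u=3 | in [-3,3] | out [-3,3] | prev ⊥ | push {4}
  [14] u=1 | in [-3,3] | out [-3,3] | ==
  [15] u=4 | in [-3,3] | out [-3,3] | prev [-3,2] | push {0,2,5}
  [16] u=0 | in [-3,3] | out [-3,3] | prev [-3,2] | push {4}
  [17] u=2 | in [-3,3] | out [-3,3] | ==
  [18] u=5 | in [-3,3] | out [-3,3] | prev [-3,2] | push {}
  [19] u=4 | in [-3,3] | out [-3,3] | ==

Converged values:
  [0] [-3,3]
  [1] [-3,3]
  [2] [-3,3]
  [3] [-3,3]
  [4] [-3,3]
  [5] [-3,3]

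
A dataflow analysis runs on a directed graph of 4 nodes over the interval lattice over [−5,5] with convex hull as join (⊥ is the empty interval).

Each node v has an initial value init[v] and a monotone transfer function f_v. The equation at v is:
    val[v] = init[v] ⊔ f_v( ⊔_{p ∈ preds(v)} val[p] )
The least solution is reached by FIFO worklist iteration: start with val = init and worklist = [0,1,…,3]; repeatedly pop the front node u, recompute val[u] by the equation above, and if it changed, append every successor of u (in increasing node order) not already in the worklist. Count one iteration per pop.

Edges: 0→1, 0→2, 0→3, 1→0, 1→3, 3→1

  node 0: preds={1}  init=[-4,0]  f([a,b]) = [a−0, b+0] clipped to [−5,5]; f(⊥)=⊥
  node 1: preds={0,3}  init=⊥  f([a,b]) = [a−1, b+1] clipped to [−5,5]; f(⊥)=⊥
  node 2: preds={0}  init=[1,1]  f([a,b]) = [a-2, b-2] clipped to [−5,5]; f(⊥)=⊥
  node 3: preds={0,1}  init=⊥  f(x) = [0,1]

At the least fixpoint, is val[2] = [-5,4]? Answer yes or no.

Trace (24 dequeues):
  [1] u=0 | in ⊥ | out [-4,0] | ==
  [2] u=1 | in [-4,0] | out [-5,1] | prev ⊥ | push {0}
  [3] u=2 | in [-4,0] | out [-5,1] | prev [1,1] | push {}
  [4] u=3 | in [-5,1] | out [0,1] | prev ⊥ | push {1}
  [5] u=0 | in [-5,1] | out [-5,1] | prev [-4,0] | push {2,3}
  [6] u=1 | in [-5,1] | out [-5,2] | prev [-5,1] | push {0}
  [7] u=2 | in [-5,1] | out [-5,1] | ==
  [8] u=3 | in [-5,2] | out [0,1] | ==
  [9] u=0 | in [-5,2] | out [-5,2] | prev [-5,1] | push {1,2,3}
  [10] u=1 | in [-5,2] | out [-5,3] | prev [-5,2] | push {0}
  [11] u=2 | in [-5,2] | out [-5,1] | ==
  [12] u=3 | in [-5,3] | out [0,1] | ==
  [13] u=0 | in [-5,3] | out [-5,3] | prev [-5,2] | push {1,2,3}
  [14] u=1 | in [-5,3] | out [-5,4] | prev [-5,3] | push {0}
  [15] u=2 | in [-5,3] | out [-5,1] | ==
  [16] u=3 | in [-5,4] | out [0,1] | ==
  [17] u=0 | in [-5,4] | out [-5,4] | prev [-5,3] | push {1,2,3}
  [18] u=1 | in [-5,4] | out [-5,5] | prev [-5,4] | push {0}
  [19] u=2 | in [-5,4] | out [-5,2] | prev [-5,1] | push {}
  [20] u=3 | in [-5,5] | out [0,1] | ==
  [21] u=0 | in [-5,5] | out [-5,5] | prev [-5,4] | push {1,2,3}
  [22] u=1 | in [-5,5] | out [-5,5] | ==
  [23] u=2 | in [-5,5] | out [-5,3] | prev [-5,2] | push {}
  [24] u=3 | in [-5,5] | out [0,1] | ==

Converged values:
  [0] [-5,5]
  [1] [-5,5]
  [2] [-5,3]
  [3] [0,1]

no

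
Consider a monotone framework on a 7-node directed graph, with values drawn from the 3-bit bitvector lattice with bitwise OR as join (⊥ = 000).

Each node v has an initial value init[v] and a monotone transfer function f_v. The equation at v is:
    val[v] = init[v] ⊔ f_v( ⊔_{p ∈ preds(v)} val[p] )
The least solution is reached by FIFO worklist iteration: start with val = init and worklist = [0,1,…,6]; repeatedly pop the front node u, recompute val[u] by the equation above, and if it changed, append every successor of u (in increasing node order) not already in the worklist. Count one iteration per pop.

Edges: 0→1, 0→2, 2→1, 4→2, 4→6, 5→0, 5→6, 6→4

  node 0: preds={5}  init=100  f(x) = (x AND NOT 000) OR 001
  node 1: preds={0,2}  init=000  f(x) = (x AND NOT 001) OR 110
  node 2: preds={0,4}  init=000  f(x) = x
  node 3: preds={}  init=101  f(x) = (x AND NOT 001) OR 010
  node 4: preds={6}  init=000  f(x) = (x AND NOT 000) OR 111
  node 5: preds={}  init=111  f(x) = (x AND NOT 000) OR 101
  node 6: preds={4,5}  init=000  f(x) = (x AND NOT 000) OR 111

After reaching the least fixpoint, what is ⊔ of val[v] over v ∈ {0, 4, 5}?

Worklist (10 pops):
  #1 pop 0: in=111 → 111 (was 100); enqueue []
  #2 pop 1: in=111 → 110 (was 000); enqueue []
  #3 pop 2: in=111 → 111 (was 000); enqueue [1]
  #4 pop 3: in=000 → 111 (was 101); enqueue []
  #5 pop 4: in=000 → 111 (was 000); enqueue [2]
  #6 pop 5: in=000 → 111 (no change)
  #7 pop 6: in=111 → 111 (was 000); enqueue [4]
  #8 pop 1: in=111 → 110 (no change)
  #9 pop 2: in=111 → 111 (no change)
  #10 pop 4: in=111 → 111 (no change)

Fixpoint:
  val[0] = 111
  val[1] = 110
  val[2] = 111
  val[3] = 111
  val[4] = 111
  val[5] = 111
  val[6] = 111

111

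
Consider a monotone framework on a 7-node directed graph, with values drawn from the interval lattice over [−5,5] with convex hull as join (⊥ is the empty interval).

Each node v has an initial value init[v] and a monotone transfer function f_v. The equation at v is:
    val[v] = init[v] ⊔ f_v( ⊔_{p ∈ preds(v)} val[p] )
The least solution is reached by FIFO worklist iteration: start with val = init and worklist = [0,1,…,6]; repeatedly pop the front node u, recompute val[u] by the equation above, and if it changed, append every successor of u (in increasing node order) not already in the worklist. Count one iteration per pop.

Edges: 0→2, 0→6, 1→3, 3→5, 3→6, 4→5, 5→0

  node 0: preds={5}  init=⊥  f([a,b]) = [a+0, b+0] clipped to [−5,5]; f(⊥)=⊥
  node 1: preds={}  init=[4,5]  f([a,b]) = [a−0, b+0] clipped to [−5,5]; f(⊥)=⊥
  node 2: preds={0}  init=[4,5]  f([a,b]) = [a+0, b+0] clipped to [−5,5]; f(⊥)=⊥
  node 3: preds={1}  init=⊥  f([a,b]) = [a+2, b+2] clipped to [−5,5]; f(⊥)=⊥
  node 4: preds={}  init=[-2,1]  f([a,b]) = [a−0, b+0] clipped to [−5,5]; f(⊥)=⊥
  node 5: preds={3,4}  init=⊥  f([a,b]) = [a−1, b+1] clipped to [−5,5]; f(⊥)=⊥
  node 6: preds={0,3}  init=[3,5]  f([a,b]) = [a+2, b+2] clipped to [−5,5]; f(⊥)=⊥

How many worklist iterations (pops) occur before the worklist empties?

10

Worklist (10 pops):
  #1 pop 0: in=⊥ → ⊥ (no change)
  #2 pop 1: in=⊥ → [4,5] (no change)
  #3 pop 2: in=⊥ → [4,5] (no change)
  #4 pop 3: in=[4,5] → [5,5] (was ⊥); enqueue []
  #5 pop 4: in=⊥ → [-2,1] (no change)
  #6 pop 5: in=[-2,5] → [-3,5] (was ⊥); enqueue [0]
  #7 pop 6: in=[5,5] → [3,5] (no change)
  #8 pop 0: in=[-3,5] → [-3,5] (was ⊥); enqueue [2,6]
  #9 pop 2: in=[-3,5] → [-3,5] (was [4,5]); enqueue []
  #10 pop 6: in=[-3,5] → [-1,5] (was [3,5]); enqueue []

Fixpoint:
  val[0] = [-3,5]
  val[1] = [4,5]
  val[2] = [-3,5]
  val[3] = [5,5]
  val[4] = [-2,1]
  val[5] = [-3,5]
  val[6] = [-1,5]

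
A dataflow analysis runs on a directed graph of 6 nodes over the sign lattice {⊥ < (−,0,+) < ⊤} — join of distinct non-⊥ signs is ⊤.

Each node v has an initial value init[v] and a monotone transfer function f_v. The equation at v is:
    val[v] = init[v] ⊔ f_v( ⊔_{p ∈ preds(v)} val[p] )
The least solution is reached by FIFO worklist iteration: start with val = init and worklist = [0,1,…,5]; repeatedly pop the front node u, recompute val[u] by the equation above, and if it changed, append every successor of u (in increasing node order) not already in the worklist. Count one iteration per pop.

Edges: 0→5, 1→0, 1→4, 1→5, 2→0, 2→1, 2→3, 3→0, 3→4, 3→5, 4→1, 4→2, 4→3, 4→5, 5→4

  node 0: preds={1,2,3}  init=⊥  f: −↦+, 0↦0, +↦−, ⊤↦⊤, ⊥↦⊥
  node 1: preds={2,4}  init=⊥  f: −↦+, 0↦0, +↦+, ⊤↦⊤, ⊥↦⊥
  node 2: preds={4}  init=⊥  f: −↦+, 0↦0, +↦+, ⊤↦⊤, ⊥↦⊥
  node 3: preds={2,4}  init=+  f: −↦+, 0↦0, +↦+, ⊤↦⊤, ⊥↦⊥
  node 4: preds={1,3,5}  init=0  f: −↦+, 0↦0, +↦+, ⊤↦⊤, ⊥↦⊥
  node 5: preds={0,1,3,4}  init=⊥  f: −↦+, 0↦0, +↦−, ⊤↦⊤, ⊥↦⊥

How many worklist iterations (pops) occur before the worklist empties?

Trace (14 dequeues):
  [1] u=0 | in + | out − | prev ⊥ | push {}
  [2] u=1 | in 0 | out 0 | prev ⊥ | push {0}
  [3] u=2 | in 0 | out 0 | prev ⊥ | push {1}
  [4] u=3 | in 0 | out ⊤ | prev + | push {}
  [5] u=4 | in ⊤ | out ⊤ | prev 0 | push {2,3}
  [6] u=5 | in ⊤ | out ⊤ | prev ⊥ | push {4}
  [7] u=0 | in ⊤ | out ⊤ | prev − | push {5}
  [8] u=1 | in ⊤ | out ⊤ | prev 0 | push {0}
  [9] u=2 | in ⊤ | out ⊤ | prev 0 | push {1}
  [10] u=3 | in ⊤ | out ⊤ | ==
  [11] u=4 | in ⊤ | out ⊤ | ==
  [12] u=5 | in ⊤ | out ⊤ | ==
  [13] u=0 | in ⊤ | out ⊤ | ==
  [14] u=1 | in ⊤ | out ⊤ | ==

Converged values:
  [0] ⊤
  [1] ⊤
  [2] ⊤
  [3] ⊤
  [4] ⊤
  [5] ⊤

14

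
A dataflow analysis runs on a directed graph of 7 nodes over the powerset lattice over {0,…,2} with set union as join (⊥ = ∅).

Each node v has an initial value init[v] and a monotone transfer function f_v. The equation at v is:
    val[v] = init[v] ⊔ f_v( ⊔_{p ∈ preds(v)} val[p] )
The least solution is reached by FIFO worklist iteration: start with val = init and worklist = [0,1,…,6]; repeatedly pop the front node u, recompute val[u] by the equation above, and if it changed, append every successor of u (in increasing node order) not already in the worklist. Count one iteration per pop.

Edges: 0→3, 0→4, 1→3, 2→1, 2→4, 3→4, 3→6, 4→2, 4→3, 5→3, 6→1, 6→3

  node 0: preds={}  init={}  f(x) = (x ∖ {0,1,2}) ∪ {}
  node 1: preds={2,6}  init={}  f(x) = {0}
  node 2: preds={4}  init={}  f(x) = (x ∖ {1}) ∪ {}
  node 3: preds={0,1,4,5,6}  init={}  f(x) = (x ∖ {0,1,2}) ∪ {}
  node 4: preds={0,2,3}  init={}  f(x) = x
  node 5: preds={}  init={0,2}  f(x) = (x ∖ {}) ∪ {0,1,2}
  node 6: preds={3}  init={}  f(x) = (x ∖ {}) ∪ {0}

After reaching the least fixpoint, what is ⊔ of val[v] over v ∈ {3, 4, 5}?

{0,1,2}

Worklist (9 pops):
  #1 pop 0: in={} → {} (no change)
  #2 pop 1: in={} → {0} (was {}); enqueue []
  #3 pop 2: in={} → {} (no change)
  #4 pop 3: in={0,2} → {} (no change)
  #5 pop 4: in={} → {} (no change)
  #6 pop 5: in={} → {0,1,2} (was {0,2}); enqueue [3]
  #7 pop 6: in={} → {0} (was {}); enqueue [1]
  #8 pop 3: in={0,1,2} → {} (no change)
  #9 pop 1: in={0} → {0} (no change)

Fixpoint:
  val[0] = {}
  val[1] = {0}
  val[2] = {}
  val[3] = {}
  val[4] = {}
  val[5] = {0,1,2}
  val[6] = {0}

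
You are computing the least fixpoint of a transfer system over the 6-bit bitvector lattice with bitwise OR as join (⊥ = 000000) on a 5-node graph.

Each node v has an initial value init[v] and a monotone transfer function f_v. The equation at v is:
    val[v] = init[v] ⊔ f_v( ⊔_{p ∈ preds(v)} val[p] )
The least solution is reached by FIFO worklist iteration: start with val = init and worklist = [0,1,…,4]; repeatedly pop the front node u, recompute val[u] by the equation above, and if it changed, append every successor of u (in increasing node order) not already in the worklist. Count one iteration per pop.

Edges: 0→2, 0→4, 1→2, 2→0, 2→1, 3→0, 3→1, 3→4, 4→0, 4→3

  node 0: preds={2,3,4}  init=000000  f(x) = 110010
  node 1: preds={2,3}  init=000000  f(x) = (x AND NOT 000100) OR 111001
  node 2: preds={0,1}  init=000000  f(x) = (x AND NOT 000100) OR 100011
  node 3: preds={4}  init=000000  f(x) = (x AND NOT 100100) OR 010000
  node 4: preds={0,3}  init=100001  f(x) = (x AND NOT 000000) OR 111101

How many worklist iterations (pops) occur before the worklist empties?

Trace (12 dequeues):
  [1] u=0 | in 100001 | out 110010 | prev 000000 | push {}
  [2] u=1 | in 000000 | out 111001 | prev 000000 | push {}
  [3] u=2 | in 111011 | out 111011 | prev 000000 | push {0,1}
  [4] u=3 | in 100001 | out 010001 | prev 000000 | push {}
  [5] u=4 | in 110011 | out 111111 | prev 100001 | push {3}
  [6] u=0 | in 111111 | out 110010 | ==
  [7] u=1 | in 111011 | out 111011 | prev 111001 | push {2}
  [8] u=3 | in 111111 | out 011011 | prev 010001 | push {0,1,4}
  [9] u=2 | in 111011 | out 111011 | ==
  [10] u=0 | in 111111 | out 110010 | ==
  [11] u=1 | in 111011 | out 111011 | ==
  [12] u=4 | in 111011 | out 111111 | ==

Converged values:
  [0] 110010
  [1] 111011
  [2] 111011
  [3] 011011
  [4] 111111

12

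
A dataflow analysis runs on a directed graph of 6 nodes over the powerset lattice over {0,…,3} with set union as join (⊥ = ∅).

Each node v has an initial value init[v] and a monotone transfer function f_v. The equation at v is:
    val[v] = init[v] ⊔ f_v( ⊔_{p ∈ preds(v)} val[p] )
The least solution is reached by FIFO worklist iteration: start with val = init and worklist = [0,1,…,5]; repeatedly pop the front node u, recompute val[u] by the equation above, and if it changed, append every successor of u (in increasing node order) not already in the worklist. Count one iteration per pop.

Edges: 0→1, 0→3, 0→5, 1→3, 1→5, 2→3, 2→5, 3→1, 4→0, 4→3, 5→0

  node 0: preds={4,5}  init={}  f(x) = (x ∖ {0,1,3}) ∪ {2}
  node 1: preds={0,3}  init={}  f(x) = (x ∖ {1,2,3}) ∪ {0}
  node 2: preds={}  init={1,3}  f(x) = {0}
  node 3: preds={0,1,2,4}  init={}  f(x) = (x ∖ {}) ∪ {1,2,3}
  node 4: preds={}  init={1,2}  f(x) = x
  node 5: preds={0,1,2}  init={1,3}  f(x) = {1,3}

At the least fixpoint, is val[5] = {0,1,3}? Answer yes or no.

no

Worklist (7 pops):
  #1 pop 0: in={1,2,3} → {2} (was {}); enqueue []
  #2 pop 1: in={2} → {0} (was {}); enqueue []
  #3 pop 2: in={} → {0,1,3} (was {1,3}); enqueue []
  #4 pop 3: in={0,1,2,3} → {0,1,2,3} (was {}); enqueue [1]
  #5 pop 4: in={} → {1,2} (no change)
  #6 pop 5: in={0,1,2,3} → {1,3} (no change)
  #7 pop 1: in={0,1,2,3} → {0} (no change)

Fixpoint:
  val[0] = {2}
  val[1] = {0}
  val[2] = {0,1,3}
  val[3] = {0,1,2,3}
  val[4] = {1,2}
  val[5] = {1,3}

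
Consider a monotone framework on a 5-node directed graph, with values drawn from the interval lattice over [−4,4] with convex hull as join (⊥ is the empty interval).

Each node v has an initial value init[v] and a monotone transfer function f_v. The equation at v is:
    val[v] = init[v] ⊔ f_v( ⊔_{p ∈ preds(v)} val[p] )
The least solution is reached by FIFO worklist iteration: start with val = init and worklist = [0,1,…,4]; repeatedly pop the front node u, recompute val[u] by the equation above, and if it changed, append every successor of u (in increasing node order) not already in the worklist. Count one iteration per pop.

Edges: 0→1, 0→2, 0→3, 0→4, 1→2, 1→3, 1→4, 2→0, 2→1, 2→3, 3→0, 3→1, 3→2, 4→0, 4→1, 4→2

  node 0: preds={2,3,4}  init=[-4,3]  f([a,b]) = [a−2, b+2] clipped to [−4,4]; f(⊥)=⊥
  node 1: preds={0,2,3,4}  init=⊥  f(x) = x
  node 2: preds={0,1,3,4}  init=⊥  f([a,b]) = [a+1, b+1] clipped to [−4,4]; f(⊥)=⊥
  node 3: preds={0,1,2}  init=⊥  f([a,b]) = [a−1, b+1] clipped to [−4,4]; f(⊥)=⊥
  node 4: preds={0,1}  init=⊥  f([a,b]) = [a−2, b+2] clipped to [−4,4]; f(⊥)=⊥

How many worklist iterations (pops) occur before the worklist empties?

10

Iteration log — 10 steps:
  step 1. node 0  ⊔preds=⊥  new=[-4,3]  stable
  step 2. node 1  ⊔preds=[-4,3]  new=[-4,3]  old=⊥  +wl: 
  step 3. node 2  ⊔preds=[-4,3]  new=[-3,4]  old=⊥  +wl: 0,1
  step 4. node 3  ⊔preds=[-4,4]  new=[-4,4]  old=⊥  +wl: 2
  step 5. node 4  ⊔preds=[-4,3]  new=[-4,4]  old=⊥  +wl: 
  step 6. node 0  ⊔preds=[-4,4]  new=[-4,4]  old=[-4,3]  +wl: 3,4
  step 7. node 1  ⊔preds=[-4,4]  new=[-4,4]  old=[-4,3]  +wl: 
  step 8. node 2  ⊔preds=[-4,4]  new=[-3,4]  stable
  step 9. node 3  ⊔preds=[-4,4]  new=[-4,4]  stable
  step 10. node 4  ⊔preds=[-4,4]  new=[-4,4]  stable

Least fixpoint reached:
  node 0: [-4,4]
  node 1: [-4,4]
  node 2: [-3,4]
  node 3: [-4,4]
  node 4: [-4,4]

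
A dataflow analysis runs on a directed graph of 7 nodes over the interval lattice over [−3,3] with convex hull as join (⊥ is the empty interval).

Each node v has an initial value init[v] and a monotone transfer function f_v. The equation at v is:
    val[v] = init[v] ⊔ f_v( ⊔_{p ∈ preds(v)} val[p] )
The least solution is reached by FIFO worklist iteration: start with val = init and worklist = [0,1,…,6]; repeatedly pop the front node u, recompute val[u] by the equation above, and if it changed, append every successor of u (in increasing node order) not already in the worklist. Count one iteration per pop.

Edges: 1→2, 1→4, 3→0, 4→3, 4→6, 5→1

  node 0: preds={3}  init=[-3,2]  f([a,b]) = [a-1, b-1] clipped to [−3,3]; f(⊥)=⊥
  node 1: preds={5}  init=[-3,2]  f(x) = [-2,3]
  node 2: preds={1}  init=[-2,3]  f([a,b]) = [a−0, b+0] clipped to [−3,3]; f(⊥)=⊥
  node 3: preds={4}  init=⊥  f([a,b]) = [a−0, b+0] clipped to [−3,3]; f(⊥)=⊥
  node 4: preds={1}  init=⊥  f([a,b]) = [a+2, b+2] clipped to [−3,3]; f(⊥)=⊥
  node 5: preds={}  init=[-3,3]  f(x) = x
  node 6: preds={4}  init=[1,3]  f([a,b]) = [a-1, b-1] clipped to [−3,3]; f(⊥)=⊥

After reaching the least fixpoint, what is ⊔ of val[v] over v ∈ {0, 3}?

[-3,3]

Trace (9 dequeues):
  [1] u=0 | in ⊥ | out [-3,2] | ==
  [2] u=1 | in [-3,3] | out [-3,3] | prev [-3,2] | push {}
  [3] u=2 | in [-3,3] | out [-3,3] | prev [-2,3] | push {}
  [4] u=3 | in ⊥ | out ⊥ | ==
  [5] u=4 | in [-3,3] | out [-1,3] | prev ⊥ | push {3}
  [6] u=5 | in ⊥ | out [-3,3] | ==
  [7] u=6 | in [-1,3] | out [-2,3] | prev [1,3] | push {}
  [8] u=3 | in [-1,3] | out [-1,3] | prev ⊥ | push {0}
  [9] u=0 | in [-1,3] | out [-3,2] | ==

Converged values:
  [0] [-3,2]
  [1] [-3,3]
  [2] [-3,3]
  [3] [-1,3]
  [4] [-1,3]
  [5] [-3,3]
  [6] [-2,3]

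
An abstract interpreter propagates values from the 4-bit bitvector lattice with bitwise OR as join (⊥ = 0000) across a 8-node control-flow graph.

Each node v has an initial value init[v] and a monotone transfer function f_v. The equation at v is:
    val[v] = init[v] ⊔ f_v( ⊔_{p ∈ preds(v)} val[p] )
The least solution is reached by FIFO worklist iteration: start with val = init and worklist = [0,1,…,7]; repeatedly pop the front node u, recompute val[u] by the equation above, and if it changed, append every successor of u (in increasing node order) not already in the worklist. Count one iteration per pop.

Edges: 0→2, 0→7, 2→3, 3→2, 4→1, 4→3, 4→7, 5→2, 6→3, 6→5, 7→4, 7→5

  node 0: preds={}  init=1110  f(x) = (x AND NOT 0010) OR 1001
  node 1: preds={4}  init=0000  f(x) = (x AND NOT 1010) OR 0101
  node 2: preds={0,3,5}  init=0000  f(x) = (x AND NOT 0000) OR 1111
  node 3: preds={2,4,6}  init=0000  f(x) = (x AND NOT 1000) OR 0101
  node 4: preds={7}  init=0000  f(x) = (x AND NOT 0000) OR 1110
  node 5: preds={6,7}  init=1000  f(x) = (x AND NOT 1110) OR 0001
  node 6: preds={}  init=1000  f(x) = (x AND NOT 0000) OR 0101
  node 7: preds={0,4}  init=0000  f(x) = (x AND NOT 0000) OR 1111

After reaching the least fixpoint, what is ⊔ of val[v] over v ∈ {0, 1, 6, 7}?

1111

Trace (16 dequeues):
  [1] u=0 | in 0000 | out 1111 | prev 1110 | push {}
  [2] u=1 | in 0000 | out 0101 | prev 0000 | push {}
  [3] u=2 | in 1111 | out 1111 | prev 0000 | push {}
  [4] u=3 | in 1111 | out 0111 | prev 0000 | push {2}
  [5] u=4 | in 0000 | out 1110 | prev 0000 | push {1,3}
  [6] u=5 | in 1000 | out 1001 | prev 1000 | push {}
  [7] u=6 | in 0000 | out 1101 | prev 1000 | push {5}
  [8] u=7 | in 1111 | out 1111 | prev 0000 | push {4}
  [9] u=2 | in 1111 | out 1111 | ==
  [10] u=1 | in 1110 | out 0101 | ==
  [11] u=3 | in 1111 | out 0111 | ==
  [12] u=5 | in 1111 | out 1001 | ==
  [13] u=4 | in 1111 | out 1111 | prev 1110 | push {1,3,7}
  [14] u=1 | in 1111 | out 0101 | ==
  [15] u=3 | in 1111 | out 0111 | ==
  [16] u=7 | in 1111 | out 1111 | ==

Converged values:
  [0] 1111
  [1] 0101
  [2] 1111
  [3] 0111
  [4] 1111
  [5] 1001
  [6] 1101
  [7] 1111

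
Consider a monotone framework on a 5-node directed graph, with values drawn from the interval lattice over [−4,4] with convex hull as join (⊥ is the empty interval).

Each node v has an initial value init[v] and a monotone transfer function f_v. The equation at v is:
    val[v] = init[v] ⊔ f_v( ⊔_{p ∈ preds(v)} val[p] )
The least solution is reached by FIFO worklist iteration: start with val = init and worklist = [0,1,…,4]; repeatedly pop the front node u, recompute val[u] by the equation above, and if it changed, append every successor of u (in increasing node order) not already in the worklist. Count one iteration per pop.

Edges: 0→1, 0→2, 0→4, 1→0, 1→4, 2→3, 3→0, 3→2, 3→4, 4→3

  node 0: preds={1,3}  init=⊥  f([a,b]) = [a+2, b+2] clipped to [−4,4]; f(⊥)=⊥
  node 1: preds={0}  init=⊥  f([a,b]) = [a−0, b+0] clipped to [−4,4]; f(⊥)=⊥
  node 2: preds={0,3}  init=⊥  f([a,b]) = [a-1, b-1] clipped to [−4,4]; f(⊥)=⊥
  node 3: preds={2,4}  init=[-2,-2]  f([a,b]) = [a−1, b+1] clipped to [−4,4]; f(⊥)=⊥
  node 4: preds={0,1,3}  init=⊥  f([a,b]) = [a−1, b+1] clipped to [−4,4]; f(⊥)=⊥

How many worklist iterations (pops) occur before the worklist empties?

Trace (18 dequeues):
  [1] u=0 | in [-2,-2] | out [0,0] | prev ⊥ | push {}
  [2] u=1 | in [0,0] | out [0,0] | prev ⊥ | push {0}
  [3] u=2 | in [-2,0] | out [-3,-1] | prev ⊥ | push {}
  [4] u=3 | in [-3,-1] | out [-4,0] | prev [-2,-2] | push {2}
  [5] u=4 | in [-4,0] | out [-4,1] | prev ⊥ | push {3}
  [6] u=0 | in [-4,0] | out [-2,2] | prev [0,0] | push {1,4}
  [7] u=2 | in [-4,2] | out [-4,1] | prev [-3,-1] | push {}
  [8] u=3 | in [-4,1] | out [-4,2] | prev [-4,0] | push {0,2}
  [9] u=1 | in [-2,2] | out [-2,2] | prev [0,0] | push {}
  [10] u=4 | in [-4,2] | out [-4,3] | prev [-4,1] | push {3}
  [11] u=0 | in [-4,2] | out [-2,4] | prev [-2,2] | push {1,4}
  [12] u=2 | in [-4,4] | out [-4,3] | prev [-4,1] | push {}
  [13] u=3 | in [-4,3] | out [-4,4] | prev [-4,2] | push {0,2}
  [14] u=1 | in [-2,4] | out [-2,4] | prev [-2,2] | push {}
  [15] u=4 | in [-4,4] | out [-4,4] | prev [-4,3] | push {3}
  [16] u=0 | in [-4,4] | out [-2,4] | ==
  [17] u=2 | in [-4,4] | out [-4,3] | ==
  [18] u=3 | in [-4,4] | out [-4,4] | ==

Converged values:
  [0] [-2,4]
  [1] [-2,4]
  [2] [-4,3]
  [3] [-4,4]
  [4] [-4,4]

18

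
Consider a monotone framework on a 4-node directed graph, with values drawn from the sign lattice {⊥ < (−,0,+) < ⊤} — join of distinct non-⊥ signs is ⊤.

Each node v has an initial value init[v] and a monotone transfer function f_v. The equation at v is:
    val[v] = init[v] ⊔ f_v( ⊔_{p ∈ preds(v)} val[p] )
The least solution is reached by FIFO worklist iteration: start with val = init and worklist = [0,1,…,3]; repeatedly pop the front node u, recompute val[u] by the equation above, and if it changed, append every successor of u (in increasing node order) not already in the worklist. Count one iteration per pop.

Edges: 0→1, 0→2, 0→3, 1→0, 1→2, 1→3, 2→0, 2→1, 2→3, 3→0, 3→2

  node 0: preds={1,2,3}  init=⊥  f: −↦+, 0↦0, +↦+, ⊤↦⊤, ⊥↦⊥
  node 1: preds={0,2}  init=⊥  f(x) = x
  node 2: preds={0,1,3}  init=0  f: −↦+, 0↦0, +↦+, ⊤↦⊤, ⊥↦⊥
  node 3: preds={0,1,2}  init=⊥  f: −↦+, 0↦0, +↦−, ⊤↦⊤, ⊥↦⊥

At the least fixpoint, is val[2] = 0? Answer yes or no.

yes

Worklist (6 pops):
  #1 pop 0: in=0 → 0 (was ⊥); enqueue []
  #2 pop 1: in=0 → 0 (was ⊥); enqueue [0]
  #3 pop 2: in=0 → 0 (no change)
  #4 pop 3: in=0 → 0 (was ⊥); enqueue [2]
  #5 pop 0: in=0 → 0 (no change)
  #6 pop 2: in=0 → 0 (no change)

Fixpoint:
  val[0] = 0
  val[1] = 0
  val[2] = 0
  val[3] = 0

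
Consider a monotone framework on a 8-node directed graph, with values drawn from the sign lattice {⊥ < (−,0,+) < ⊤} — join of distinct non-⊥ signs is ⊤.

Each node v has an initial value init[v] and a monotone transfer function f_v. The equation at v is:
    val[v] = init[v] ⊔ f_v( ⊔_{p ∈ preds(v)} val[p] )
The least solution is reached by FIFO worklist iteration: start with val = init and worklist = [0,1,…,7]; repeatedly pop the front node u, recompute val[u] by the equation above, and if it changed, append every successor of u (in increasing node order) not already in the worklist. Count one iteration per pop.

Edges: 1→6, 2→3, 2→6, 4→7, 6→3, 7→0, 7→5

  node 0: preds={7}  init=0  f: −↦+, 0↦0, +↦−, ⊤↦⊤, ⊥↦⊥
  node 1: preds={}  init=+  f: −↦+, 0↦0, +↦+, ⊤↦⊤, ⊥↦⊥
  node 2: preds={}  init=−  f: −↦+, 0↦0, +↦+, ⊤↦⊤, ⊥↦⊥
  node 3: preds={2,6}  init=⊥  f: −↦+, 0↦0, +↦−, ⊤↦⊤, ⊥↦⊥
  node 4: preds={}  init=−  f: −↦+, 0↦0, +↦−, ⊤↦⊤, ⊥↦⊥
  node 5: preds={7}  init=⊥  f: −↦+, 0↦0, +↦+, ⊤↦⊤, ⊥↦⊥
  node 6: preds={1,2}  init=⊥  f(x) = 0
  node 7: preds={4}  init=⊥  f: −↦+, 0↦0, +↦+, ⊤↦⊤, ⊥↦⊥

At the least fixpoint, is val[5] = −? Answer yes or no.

no

Iteration log — 11 steps:
  step 1. node 0  ⊔preds=⊥  new=0  stable
  step 2. node 1  ⊔preds=⊥  new=+  stable
  step 3. node 2  ⊔preds=⊥  new=−  stable
  step 4. node 3  ⊔preds=−  new=+  old=⊥  +wl: 
  step 5. node 4  ⊔preds=⊥  new=−  stable
  step 6. node 5  ⊔preds=⊥  new=⊥  stable
  step 7. node 6  ⊔preds=⊤  new=0  old=⊥  +wl: 3
  step 8. node 7  ⊔preds=−  new=+  old=⊥  +wl: 0,5
  step 9. node 3  ⊔preds=⊤  new=⊤  old=+  +wl: 
  step 10. node 0  ⊔preds=+  new=⊤  old=0  +wl: 
  step 11. node 5  ⊔preds=+  new=+  old=⊥  +wl: 

Least fixpoint reached:
  node 0: ⊤
  node 1: +
  node 2: −
  node 3: ⊤
  node 4: −
  node 5: +
  node 6: 0
  node 7: +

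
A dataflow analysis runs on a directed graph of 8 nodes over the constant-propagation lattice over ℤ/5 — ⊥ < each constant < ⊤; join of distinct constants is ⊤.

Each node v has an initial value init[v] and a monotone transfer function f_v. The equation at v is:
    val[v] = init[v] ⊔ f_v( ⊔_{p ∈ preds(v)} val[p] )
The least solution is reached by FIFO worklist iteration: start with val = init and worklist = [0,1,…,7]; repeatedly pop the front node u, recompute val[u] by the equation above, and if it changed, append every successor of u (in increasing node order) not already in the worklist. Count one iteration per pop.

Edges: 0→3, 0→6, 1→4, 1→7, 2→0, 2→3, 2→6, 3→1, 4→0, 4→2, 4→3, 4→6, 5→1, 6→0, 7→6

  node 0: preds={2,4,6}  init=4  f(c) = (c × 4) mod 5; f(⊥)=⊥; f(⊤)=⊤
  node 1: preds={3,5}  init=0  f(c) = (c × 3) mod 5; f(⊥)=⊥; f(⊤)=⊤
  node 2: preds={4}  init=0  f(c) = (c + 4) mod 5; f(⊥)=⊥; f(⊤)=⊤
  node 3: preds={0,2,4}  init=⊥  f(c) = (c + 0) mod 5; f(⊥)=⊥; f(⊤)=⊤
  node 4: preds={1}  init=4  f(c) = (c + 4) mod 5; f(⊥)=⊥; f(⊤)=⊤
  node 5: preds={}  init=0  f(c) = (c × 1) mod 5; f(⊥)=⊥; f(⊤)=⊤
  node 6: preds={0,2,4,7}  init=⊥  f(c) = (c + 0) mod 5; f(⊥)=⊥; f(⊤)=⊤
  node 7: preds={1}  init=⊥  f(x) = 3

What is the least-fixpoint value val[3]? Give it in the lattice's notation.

Trace (17 dequeues):
  [1] u=0 | in ⊤ | out ⊤ | prev 4 | push {}
  [2] u=1 | in 0 | out 0 | ==
  [3] u=2 | in 4 | out ⊤ | prev 0 | push {0}
  [4] u=3 | in ⊤ | out ⊤ | prev ⊥ | push {1}
  [5] u=4 | in 0 | out 4 | ==
  [6] u=5 | in ⊥ | out 0 | ==
  [7] u=6 | in ⊤ | out ⊤ | prev ⊥ | push {}
  [8] u=7 | in 0 | out 3 | prev ⊥ | push {6}
  [9] u=0 | in ⊤ | out ⊤ | ==
  [10] u=1 | in ⊤ | out ⊤ | prev 0 | push {4,7}
  [11] u=6 | in ⊤ | out ⊤ | ==
  [12] u=4 | in ⊤ | out ⊤ | prev 4 | push {0,2,3,6}
  [13] u=7 | in ⊤ | out 3 | ==
  [14] u=0 | in ⊤ | out ⊤ | ==
  [15] u=2 | in ⊤ | out ⊤ | ==
  [16] u=3 | in ⊤ | out ⊤ | ==
  [17] u=6 | in ⊤ | out ⊤ | ==

Converged values:
  [0] ⊤
  [1] ⊤
  [2] ⊤
  [3] ⊤
  [4] ⊤
  [5] 0
  [6] ⊤
  [7] 3

⊤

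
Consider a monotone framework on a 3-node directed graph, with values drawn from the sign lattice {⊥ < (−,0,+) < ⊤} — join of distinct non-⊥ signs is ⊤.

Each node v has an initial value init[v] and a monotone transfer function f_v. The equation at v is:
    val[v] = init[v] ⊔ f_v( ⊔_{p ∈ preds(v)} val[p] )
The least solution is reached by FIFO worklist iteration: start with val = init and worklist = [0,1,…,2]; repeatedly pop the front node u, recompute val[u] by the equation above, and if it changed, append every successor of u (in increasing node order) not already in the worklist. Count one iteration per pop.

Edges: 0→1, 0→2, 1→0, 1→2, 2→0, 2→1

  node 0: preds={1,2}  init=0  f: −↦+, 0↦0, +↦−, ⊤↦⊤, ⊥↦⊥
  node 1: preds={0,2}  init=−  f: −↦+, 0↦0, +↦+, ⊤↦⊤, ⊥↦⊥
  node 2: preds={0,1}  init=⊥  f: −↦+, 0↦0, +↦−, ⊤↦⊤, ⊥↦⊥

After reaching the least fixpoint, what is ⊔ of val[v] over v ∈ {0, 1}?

Trace (5 dequeues):
  [1] u=0 | in − | out ⊤ | prev 0 | push {}
  [2] u=1 | in ⊤ | out ⊤ | prev − | push {0}
  [3] u=2 | in ⊤ | out ⊤ | prev ⊥ | push {1}
  [4] u=0 | in ⊤ | out ⊤ | ==
  [5] u=1 | in ⊤ | out ⊤ | ==

Converged values:
  [0] ⊤
  [1] ⊤
  [2] ⊤

⊤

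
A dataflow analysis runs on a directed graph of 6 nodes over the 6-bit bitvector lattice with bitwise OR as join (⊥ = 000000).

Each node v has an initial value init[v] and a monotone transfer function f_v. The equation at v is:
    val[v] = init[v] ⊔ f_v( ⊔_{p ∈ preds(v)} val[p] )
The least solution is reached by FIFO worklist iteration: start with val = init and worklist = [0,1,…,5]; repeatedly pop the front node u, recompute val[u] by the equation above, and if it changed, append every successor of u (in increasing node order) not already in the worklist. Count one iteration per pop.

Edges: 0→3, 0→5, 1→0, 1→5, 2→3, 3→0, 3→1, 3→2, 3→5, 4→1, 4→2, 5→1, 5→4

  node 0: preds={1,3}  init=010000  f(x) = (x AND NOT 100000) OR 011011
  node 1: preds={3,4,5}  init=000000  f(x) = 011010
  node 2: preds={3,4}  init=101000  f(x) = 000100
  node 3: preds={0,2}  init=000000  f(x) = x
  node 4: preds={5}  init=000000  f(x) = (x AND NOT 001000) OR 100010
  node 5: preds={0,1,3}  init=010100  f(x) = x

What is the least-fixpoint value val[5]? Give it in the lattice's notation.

111111

Worklist (14 pops):
  #1 pop 0: in=000000 → 011011 (was 010000); enqueue []
  #2 pop 1: in=010100 → 011010 (was 000000); enqueue [0]
  #3 pop 2: in=000000 → 101100 (was 101000); enqueue []
  #4 pop 3: in=111111 → 111111 (was 000000); enqueue [1,2]
  #5 pop 4: in=010100 → 110110 (was 000000); enqueue []
  #6 pop 5: in=111111 → 111111 (was 010100); enqueue [4]
  #7 pop 0: in=111111 → 011111 (was 011011); enqueue [3,5]
  #8 pop 1: in=111111 → 011010 (no change)
  #9 pop 2: in=111111 → 101100 (no change)
  #10 pop 4: in=111111 → 110111 (was 110110); enqueue [1,2]
  #11 pop 3: in=111111 → 111111 (no change)
  #12 pop 5: in=111111 → 111111 (no change)
  #13 pop 1: in=111111 → 011010 (no change)
  #14 pop 2: in=111111 → 101100 (no change)

Fixpoint:
  val[0] = 011111
  val[1] = 011010
  val[2] = 101100
  val[3] = 111111
  val[4] = 110111
  val[5] = 111111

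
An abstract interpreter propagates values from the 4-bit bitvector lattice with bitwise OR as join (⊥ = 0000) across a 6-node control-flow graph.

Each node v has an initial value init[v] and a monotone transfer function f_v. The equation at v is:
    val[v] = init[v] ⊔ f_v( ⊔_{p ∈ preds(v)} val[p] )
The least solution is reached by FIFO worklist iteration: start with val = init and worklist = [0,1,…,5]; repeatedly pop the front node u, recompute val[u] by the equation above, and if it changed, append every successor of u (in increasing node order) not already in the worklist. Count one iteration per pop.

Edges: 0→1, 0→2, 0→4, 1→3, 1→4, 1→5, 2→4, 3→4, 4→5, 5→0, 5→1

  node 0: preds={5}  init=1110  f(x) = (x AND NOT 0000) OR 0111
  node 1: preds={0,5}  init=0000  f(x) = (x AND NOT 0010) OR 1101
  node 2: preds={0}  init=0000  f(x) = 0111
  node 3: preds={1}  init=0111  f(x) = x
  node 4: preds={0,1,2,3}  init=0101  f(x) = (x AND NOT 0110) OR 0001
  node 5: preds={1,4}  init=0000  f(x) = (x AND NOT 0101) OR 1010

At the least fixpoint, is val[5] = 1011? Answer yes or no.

Iteration log — 8 steps:
  step 1. node 0  ⊔preds=0000  new=1111  old=1110  +wl: 
  step 2. node 1  ⊔preds=1111  new=1101  old=0000  +wl: 
  step 3. node 2  ⊔preds=1111  new=0111  old=0000  +wl: 
  step 4. node 3  ⊔preds=1101  new=1111  old=0111  +wl: 
  step 5. node 4  ⊔preds=1111  new=1101  old=0101  +wl: 
  step 6. node 5  ⊔preds=1101  new=1010  old=0000  +wl: 0,1
  step 7. node 0  ⊔preds=1010  new=1111  stable
  step 8. node 1  ⊔preds=1111  new=1101  stable

Least fixpoint reached:
  node 0: 1111
  node 1: 1101
  node 2: 0111
  node 3: 1111
  node 4: 1101
  node 5: 1010

no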